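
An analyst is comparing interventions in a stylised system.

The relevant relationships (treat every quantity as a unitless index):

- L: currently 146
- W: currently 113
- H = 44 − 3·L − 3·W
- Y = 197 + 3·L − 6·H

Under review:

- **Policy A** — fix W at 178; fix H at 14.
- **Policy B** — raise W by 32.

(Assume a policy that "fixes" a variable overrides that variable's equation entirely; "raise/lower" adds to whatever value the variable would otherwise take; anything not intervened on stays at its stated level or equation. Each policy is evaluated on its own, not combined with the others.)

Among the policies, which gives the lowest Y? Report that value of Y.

551

Policy A (W := 178, H := 14):
  L = 146
  W = 178
  H = 14
  Y = 197 + 3·146 − 6·14 = 551
Policy B (W + 32):
  L = 146
  W = 113 + 32 = 145
  H = 44 − 3·146 − 3·145 = -829
  Y = 197 + 3·146 − 6·(-829) = 5609
Comparing — Policy A: Y=551, Policy B: Y=5609. Lowest is 551 (Policy A).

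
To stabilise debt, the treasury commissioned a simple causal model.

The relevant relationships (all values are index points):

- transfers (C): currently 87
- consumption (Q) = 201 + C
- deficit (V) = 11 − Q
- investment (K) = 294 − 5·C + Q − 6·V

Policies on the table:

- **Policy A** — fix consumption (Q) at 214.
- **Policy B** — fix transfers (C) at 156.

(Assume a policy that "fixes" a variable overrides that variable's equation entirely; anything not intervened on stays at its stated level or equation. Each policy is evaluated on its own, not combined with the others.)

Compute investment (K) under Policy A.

Policy A (Q := 214):
  C = 87
  Q = 214
  V = 11 − 214 = -203
  K = 294 − 5·87 + 214 − 6·(-203) = 1291

1291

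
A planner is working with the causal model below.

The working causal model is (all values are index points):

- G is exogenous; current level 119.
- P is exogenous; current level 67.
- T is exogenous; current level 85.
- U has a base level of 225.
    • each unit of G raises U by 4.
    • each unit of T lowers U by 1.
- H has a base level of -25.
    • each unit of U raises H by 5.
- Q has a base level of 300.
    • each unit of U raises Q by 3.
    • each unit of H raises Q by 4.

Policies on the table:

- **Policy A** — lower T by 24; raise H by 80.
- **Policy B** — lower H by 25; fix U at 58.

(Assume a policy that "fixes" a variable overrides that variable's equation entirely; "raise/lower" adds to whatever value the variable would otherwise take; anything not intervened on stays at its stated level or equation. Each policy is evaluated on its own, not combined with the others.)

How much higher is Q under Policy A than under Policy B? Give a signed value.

Policy A (T − 24, H + 80):
  G = 119
  T = 85 − 24 = 61
  U = 225 + 4·119 − 61 = 640
  H = -25 + 5·640 (+80 from intervention) = 3255
  Q = 300 + 3·640 + 4·3255 = 15240
Policy B (H − 25, U := 58):
  G = 119
  T = 85
  U = 58
  H = -25 + 5·58 (−25 from intervention) = 240
  Q = 300 + 3·58 + 4·240 = 1434
Q: 15240 − 1434 = 13806

13806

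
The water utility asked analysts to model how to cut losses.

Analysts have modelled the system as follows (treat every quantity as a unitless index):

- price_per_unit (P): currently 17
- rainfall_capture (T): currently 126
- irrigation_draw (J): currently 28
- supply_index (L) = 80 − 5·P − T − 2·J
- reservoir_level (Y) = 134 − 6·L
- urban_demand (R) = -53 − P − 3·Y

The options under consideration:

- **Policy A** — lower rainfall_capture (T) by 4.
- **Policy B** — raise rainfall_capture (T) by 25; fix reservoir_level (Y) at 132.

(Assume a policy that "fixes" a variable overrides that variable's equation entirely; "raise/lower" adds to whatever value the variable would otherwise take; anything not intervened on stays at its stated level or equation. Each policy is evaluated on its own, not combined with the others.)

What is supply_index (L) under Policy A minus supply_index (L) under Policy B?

Policy A (T − 4):
  P = 17
  T = 126 − 4 = 122
  J = 28
  L = 80 − 5·17 − 122 − 2·28 = -183
Policy B (T + 25, Y := 132):
  P = 17
  T = 126 + 25 = 151
  J = 28
  L = 80 − 5·17 − 151 − 2·28 = -212
L: -183 − (-212) = 29

29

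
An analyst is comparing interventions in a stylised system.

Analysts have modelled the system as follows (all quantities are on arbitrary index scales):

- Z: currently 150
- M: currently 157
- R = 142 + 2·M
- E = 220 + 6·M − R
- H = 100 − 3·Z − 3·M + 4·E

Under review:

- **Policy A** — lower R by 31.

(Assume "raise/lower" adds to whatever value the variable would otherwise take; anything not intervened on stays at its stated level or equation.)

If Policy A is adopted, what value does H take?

2127

Policy A (R − 31):
  Z = 150
  M = 157
  R = 142 + 2·157 (−31 from intervention) = 425
  E = 220 + 6·157 − 425 = 737
  H = 100 − 3·150 − 3·157 + 4·737 = 2127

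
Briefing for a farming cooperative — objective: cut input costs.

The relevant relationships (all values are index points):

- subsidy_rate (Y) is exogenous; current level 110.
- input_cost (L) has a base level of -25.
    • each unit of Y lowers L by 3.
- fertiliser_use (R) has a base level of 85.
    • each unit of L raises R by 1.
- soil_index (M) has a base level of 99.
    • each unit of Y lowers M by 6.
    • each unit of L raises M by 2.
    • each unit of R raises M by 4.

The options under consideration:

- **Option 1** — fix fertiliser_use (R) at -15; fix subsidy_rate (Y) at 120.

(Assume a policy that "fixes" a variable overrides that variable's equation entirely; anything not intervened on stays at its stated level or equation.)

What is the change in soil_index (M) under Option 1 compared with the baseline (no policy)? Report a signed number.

900

Baseline:
  Y = 110
  L = -25 − 3·110 = -355
  R = 85 + (-355) = -270
  M = 99 − 6·110 + 2·(-355) + 4·(-270) = -2351
Option 1 (R := -15, Y := 120):
  Y = 120
  L = -25 − 3·120 = -385
  R = -15
  M = 99 − 6·120 + 2·(-385) + 4·(-15) = -1451
Change in M: -1451 − (-2351) = 900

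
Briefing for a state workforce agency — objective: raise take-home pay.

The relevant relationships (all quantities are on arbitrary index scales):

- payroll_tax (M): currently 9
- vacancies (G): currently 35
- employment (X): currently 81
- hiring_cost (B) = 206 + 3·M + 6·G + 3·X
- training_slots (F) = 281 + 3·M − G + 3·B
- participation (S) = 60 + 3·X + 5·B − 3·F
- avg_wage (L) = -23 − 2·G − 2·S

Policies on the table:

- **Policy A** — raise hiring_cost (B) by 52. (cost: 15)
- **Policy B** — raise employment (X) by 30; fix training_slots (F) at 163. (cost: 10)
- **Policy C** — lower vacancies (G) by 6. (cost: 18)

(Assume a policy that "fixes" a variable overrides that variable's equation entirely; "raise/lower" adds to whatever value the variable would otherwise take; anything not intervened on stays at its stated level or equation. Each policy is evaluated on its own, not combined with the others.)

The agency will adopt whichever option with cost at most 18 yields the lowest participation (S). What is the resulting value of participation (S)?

-3468

Policy A (B + 52):
  M = 9
  G = 35
  X = 81
  B = 206 + 3·9 + 6·35 + 3·81 (+52 from intervention) = 738
  F = 281 + 3·9 − 35 + 3·738 = 2487
  S = 60 + 3·81 + 5·738 − 3·2487 = -3468
Policy B (X + 30, F := 163):
  M = 9
  G = 35
  X = 81 + 30 = 111
  B = 206 + 3·9 + 6·35 + 3·111 = 776
  F = 163
  S = 60 + 3·111 + 5·776 − 3·163 = 3784
Policy C (G − 6):
  M = 9
  G = 35 − 6 = 29
  X = 81
  B = 206 + 3·9 + 6·29 + 3·81 = 650
  F = 281 + 3·9 − 29 + 3·650 = 2229
  S = 60 + 3·81 + 5·650 − 3·2229 = -3134
Comparing — Policy A: S=-3468, Policy B: S=3784, Policy C: S=-3134. Lowest is -3468 (Policy A).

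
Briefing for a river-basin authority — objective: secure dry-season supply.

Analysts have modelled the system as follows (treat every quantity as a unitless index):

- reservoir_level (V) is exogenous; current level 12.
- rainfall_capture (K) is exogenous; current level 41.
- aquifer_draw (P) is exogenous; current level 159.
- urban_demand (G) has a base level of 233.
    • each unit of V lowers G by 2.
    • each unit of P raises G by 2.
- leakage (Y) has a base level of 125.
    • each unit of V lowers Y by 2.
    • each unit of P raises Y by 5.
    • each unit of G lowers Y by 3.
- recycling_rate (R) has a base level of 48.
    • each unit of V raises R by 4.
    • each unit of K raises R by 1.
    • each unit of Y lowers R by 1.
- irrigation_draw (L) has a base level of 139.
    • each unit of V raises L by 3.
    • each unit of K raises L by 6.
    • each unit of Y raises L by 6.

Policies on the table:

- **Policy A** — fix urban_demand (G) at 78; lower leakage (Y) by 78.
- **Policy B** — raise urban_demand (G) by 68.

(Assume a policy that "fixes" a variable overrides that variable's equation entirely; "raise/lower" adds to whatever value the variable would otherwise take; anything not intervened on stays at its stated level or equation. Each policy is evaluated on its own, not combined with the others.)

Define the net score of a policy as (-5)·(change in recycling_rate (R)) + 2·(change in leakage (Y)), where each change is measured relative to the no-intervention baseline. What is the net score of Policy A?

8883

Baseline:
  V = 12
  K = 41
  P = 159
  G = 233 − 2·12 + 2·159 = 527
  Y = 125 − 2·12 + 5·159 − 3·527 = -685
  R = 48 + 4·12 + 41 − (-685) = 822
Policy A (G := 78, Y − 78):
  V = 12
  K = 41
  P = 159
  G = 78
  Y = 125 − 2·12 + 5·159 − 3·78 (−78 from intervention) = 584
  R = 48 + 4·12 + 41 − 584 = -447
ΔR = -447 − 822 = -1269; ΔY = 584 − (-685) = 1269
Score = (-5)·(-1269) + 2·1269 = 8883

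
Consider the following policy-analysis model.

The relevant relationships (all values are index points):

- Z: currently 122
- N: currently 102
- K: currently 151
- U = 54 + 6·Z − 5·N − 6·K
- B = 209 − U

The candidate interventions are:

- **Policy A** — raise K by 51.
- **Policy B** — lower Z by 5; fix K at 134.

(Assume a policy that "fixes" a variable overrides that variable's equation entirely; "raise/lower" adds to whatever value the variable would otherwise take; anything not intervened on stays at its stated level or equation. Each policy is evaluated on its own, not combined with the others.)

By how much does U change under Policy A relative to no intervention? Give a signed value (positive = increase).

Baseline:
  Z = 122
  N = 102
  K = 151
  U = 54 + 6·122 − 5·102 − 6·151 = -630
Policy A (K + 51):
  Z = 122
  N = 102
  K = 151 + 51 = 202
  U = 54 + 6·122 − 5·102 − 6·202 = -936
Change in U: -936 − (-630) = -306

-306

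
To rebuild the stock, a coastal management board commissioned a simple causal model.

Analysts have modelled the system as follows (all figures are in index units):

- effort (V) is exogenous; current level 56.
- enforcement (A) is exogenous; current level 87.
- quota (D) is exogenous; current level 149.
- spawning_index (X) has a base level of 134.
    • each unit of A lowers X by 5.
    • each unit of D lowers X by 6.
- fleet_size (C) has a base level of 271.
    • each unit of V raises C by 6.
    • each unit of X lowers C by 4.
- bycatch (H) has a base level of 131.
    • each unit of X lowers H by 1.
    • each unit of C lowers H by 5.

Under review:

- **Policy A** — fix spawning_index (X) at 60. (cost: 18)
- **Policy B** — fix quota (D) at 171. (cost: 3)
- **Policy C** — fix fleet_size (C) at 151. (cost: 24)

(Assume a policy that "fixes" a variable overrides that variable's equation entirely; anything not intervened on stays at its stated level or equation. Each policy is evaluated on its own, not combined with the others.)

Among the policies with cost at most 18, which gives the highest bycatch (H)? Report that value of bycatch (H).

Policy A (X := 60):
  V = 56
  A = 87
  D = 149
  X = 60
  C = 271 + 6·56 − 4·60 = 367
  H = 131 − 60 − 5·367 = -1764
Policy B (D := 171):
  V = 56
  A = 87
  D = 171
  X = 134 − 5·87 − 6·171 = -1327
  C = 271 + 6·56 − 4·(-1327) = 5915
  H = 131 − (-1327) − 5·5915 = -28117
Comparing — Policy A: H=-1764, Policy B: H=-28117. Highest is -1764 (Policy A).

-1764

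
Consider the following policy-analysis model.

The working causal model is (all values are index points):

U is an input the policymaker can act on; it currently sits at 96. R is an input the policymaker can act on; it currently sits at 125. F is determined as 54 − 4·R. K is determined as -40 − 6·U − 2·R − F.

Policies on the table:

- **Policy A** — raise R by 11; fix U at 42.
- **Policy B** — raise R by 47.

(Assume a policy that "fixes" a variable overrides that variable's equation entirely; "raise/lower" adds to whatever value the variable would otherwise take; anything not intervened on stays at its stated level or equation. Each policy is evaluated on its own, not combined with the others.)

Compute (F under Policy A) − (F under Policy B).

144

Policy A (R + 11, U := 42):
  R = 125 + 11 = 136
  F = 54 − 4·136 = -490
Policy B (R + 47):
  R = 125 + 47 = 172
  F = 54 − 4·172 = -634
F: -490 − (-634) = 144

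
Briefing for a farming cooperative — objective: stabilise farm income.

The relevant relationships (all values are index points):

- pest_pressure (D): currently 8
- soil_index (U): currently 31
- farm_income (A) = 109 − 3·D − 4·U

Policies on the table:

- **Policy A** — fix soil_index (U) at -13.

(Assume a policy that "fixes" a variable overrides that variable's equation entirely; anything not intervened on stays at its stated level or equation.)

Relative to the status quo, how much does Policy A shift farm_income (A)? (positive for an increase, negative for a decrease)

176

Baseline:
  D = 8
  U = 31
  A = 109 − 3·8 − 4·31 = -39
Policy A (U := -13):
  D = 8
  U = -13
  A = 109 − 3·8 − 4·(-13) = 137
Change in A: 137 − (-39) = 176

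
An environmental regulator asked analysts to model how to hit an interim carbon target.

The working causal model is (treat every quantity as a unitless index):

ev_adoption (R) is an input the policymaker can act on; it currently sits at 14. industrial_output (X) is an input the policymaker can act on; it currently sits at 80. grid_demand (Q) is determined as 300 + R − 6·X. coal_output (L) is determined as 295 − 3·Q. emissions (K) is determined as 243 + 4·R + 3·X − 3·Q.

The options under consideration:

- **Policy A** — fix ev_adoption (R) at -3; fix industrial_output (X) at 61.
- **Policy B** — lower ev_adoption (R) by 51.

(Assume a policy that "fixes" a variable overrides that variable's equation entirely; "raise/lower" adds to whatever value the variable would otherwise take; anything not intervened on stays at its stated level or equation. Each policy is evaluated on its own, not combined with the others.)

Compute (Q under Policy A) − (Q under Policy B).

Policy A (R := -3, X := 61):
  R = -3
  X = 61
  Q = 300 + (-3) − 6·61 = -69
Policy B (R − 51):
  R = 14 − 51 = -37
  X = 80
  Q = 300 + (-37) − 6·80 = -217
Q: -69 − (-217) = 148

148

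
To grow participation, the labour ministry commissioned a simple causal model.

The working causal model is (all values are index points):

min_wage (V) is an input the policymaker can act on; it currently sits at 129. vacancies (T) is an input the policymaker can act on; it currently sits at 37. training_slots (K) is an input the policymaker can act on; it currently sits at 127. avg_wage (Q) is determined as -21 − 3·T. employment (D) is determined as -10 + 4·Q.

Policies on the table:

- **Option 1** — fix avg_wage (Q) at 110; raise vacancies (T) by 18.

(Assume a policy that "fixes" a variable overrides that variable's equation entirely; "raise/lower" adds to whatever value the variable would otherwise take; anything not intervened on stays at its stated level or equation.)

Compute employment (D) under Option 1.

430

Option 1 (Q := 110, T + 18):
  T = 37 + 18 = 55
  Q = 110
  D = -10 + 4·110 = 430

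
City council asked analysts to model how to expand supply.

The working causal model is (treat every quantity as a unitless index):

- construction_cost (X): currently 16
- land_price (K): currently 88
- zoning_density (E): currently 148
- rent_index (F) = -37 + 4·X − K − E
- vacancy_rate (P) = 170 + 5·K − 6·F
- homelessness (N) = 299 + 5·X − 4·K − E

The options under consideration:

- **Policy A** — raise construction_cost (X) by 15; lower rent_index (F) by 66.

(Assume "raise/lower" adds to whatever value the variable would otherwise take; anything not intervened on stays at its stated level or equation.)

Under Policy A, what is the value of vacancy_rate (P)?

1900

Policy A (X + 15, F − 66):
  X = 16 + 15 = 31
  K = 88
  E = 148
  F = -37 + 4·31 − 88 − 148 (−66 from intervention) = -215
  P = 170 + 5·88 − 6·(-215) = 1900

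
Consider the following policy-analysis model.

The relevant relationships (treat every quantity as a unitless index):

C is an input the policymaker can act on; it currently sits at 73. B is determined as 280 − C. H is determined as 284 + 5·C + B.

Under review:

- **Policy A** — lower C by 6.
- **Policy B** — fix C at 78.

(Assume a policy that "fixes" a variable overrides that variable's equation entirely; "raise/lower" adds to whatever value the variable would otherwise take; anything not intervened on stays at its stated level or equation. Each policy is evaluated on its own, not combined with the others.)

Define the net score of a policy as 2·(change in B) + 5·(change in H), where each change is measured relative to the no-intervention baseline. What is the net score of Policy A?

Baseline:
  C = 73
  B = 280 − 73 = 207
  H = 284 + 5·73 + 207 = 856
Policy A (C − 6):
  C = 73 − 6 = 67
  B = 280 − 67 = 213
  H = 284 + 5·67 + 213 = 832
ΔB = 213 − 207 = 6; ΔH = 832 − 856 = -24
Score = 2·6 + 5·(-24) = -108

-108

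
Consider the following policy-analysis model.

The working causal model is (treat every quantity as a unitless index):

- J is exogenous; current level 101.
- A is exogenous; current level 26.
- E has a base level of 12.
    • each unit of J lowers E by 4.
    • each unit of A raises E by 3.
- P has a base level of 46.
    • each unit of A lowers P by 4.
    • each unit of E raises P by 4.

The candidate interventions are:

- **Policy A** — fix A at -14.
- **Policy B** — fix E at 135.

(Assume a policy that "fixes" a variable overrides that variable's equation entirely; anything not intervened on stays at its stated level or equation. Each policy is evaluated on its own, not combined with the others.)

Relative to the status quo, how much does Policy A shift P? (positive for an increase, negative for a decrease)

Baseline:
  J = 101
  A = 26
  E = 12 − 4·101 + 3·26 = -314
  P = 46 − 4·26 + 4·(-314) = -1314
Policy A (A := -14):
  J = 101
  A = -14
  E = 12 − 4·101 + 3·(-14) = -434
  P = 46 − 4·(-14) + 4·(-434) = -1634
Change in P: -1634 − (-1314) = -320

-320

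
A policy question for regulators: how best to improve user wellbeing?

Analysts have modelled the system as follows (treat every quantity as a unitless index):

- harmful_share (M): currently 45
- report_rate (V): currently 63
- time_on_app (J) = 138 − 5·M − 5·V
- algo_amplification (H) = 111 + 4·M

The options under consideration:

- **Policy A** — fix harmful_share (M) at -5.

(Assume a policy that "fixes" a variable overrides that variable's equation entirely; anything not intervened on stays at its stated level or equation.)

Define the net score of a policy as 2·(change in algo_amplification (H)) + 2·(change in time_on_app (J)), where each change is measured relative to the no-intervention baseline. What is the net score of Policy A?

100

Baseline:
  M = 45
  V = 63
  J = 138 − 5·45 − 5·63 = -402
  H = 111 + 4·45 = 291
Policy A (M := -5):
  M = -5
  V = 63
  J = 138 − 5·(-5) − 5·63 = -152
  H = 111 + 4·(-5) = 91
ΔH = 91 − 291 = -200; ΔJ = -152 − (-402) = 250
Score = 2·(-200) + 2·250 = 100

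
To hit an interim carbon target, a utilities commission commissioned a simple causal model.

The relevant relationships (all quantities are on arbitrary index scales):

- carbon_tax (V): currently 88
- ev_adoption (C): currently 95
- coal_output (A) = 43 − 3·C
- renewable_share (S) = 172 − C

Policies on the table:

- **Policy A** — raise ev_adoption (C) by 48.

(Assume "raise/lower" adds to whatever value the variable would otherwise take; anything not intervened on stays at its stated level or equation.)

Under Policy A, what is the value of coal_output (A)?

-386

Policy A (C + 48):
  C = 95 + 48 = 143
  A = 43 − 3·143 = -386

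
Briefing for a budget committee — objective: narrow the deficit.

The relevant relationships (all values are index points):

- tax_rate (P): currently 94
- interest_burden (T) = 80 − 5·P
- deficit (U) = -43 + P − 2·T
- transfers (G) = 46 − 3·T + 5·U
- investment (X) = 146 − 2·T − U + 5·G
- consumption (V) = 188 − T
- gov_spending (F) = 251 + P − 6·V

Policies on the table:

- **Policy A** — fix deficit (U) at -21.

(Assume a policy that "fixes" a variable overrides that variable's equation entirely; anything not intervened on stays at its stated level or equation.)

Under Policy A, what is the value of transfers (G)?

1111

Policy A (U := -21):
  P = 94
  T = 80 − 5·94 = -390
  U = -21
  G = 46 − 3·(-390) + 5·(-21) = 1111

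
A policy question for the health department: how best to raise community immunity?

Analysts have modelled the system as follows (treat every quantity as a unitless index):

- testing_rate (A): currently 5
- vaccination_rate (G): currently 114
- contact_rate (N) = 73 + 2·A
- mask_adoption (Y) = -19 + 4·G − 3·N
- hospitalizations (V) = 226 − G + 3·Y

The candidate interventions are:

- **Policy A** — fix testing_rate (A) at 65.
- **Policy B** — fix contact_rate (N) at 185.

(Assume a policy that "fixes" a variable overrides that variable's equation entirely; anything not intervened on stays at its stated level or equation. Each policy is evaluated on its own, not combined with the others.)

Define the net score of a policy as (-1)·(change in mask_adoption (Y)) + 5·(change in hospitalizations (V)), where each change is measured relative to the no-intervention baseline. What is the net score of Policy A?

Baseline:
  A = 5
  G = 114
  N = 73 + 2·5 = 83
  Y = -19 + 4·114 − 3·83 = 188
  V = 226 − 114 + 3·188 = 676
Policy A (A := 65):
  A = 65
  G = 114
  N = 73 + 2·65 = 203
  Y = -19 + 4·114 − 3·203 = -172
  V = 226 − 114 + 3·(-172) = -404
ΔY = -172 − 188 = -360; ΔV = -404 − 676 = -1080
Score = (-1)·(-360) + 5·(-1080) = -5040

-5040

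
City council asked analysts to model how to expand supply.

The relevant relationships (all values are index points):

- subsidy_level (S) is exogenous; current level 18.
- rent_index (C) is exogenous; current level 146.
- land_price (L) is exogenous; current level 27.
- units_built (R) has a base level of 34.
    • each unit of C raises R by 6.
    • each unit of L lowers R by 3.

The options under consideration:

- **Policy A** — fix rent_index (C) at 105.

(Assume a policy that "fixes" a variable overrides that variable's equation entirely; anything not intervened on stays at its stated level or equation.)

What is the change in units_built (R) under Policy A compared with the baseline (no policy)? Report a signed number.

-246

Baseline:
  C = 146
  L = 27
  R = 34 + 6·146 − 3·27 = 829
Policy A (C := 105):
  C = 105
  L = 27
  R = 34 + 6·105 − 3·27 = 583
Change in R: 583 − 829 = -246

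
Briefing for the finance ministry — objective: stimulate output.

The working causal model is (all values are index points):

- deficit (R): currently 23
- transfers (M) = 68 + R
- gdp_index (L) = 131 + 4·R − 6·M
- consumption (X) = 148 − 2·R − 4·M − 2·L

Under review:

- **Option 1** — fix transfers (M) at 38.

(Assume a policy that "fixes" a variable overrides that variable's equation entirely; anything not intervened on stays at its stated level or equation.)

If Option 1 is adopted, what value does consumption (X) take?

-40

Option 1 (M := 38):
  R = 23
  M = 38
  L = 131 + 4·23 − 6·38 = -5
  X = 148 − 2·23 − 4·38 − 2·(-5) = -40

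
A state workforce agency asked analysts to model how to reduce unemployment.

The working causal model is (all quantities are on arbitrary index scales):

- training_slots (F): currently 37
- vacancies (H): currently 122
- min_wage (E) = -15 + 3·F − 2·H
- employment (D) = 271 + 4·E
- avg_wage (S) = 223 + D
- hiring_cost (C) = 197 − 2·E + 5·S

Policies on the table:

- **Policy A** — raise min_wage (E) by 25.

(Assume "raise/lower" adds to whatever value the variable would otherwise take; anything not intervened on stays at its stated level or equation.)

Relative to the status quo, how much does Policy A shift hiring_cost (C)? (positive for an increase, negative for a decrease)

450

Baseline:
  F = 37
  H = 122
  E = -15 + 3·37 − 2·122 = -148
  D = 271 + 4·(-148) = -321
  S = 223 + (-321) = -98
  C = 197 − 2·(-148) + 5·(-98) = 3
Policy A (E + 25):
  F = 37
  H = 122
  E = -15 + 3·37 − 2·122 (+25 from intervention) = -123
  D = 271 + 4·(-123) = -221
  S = 223 + (-221) = 2
  C = 197 − 2·(-123) + 5·2 = 453
Change in C: 453 − 3 = 450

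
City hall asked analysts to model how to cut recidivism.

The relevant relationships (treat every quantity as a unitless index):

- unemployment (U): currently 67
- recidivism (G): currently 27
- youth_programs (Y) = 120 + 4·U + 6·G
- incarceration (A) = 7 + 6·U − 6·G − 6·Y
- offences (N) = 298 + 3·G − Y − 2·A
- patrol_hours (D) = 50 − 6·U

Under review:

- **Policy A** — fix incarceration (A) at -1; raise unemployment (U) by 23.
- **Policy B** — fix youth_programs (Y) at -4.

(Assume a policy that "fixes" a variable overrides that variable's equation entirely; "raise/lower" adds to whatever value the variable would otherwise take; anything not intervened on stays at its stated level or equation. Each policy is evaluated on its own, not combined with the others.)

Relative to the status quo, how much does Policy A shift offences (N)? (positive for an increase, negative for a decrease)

Baseline:
  U = 67
  G = 27
  Y = 120 + 4·67 + 6·27 = 550
  A = 7 + 6·67 − 6·27 − 6·550 = -3053
  N = 298 + 3·27 − 550 − 2·(-3053) = 5935
Policy A (A := -1, U + 23):
  U = 67 + 23 = 90
  G = 27
  Y = 120 + 4·90 + 6·27 = 642
  A = -1
  N = 298 + 3·27 − 642 − 2·(-1) = -261
Change in N: -261 − 5935 = -6196

-6196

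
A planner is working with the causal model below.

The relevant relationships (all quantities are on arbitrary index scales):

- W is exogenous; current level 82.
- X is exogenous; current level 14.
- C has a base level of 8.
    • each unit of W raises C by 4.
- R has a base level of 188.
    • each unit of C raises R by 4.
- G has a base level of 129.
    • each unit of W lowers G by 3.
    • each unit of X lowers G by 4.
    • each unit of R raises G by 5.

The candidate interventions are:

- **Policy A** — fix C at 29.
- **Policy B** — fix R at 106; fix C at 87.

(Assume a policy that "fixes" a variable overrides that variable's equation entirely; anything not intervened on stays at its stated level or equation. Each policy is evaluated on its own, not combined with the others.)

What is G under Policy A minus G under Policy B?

Policy A (C := 29):
  W = 82
  X = 14
  C = 29
  R = 188 + 4·29 = 304
  G = 129 − 3·82 − 4·14 + 5·304 = 1347
Policy B (R := 106, C := 87):
  W = 82
  X = 14
  C = 87
  R = 106
  G = 129 − 3·82 − 4·14 + 5·106 = 357
G: 1347 − 357 = 990

990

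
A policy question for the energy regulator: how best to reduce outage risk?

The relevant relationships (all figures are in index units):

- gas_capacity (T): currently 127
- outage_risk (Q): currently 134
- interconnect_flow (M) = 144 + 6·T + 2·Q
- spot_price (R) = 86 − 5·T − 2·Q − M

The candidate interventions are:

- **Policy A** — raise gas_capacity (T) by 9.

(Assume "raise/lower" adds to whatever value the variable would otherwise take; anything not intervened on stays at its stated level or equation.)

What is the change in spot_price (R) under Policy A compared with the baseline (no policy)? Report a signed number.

-99

Baseline:
  T = 127
  Q = 134
  M = 144 + 6·127 + 2·134 = 1174
  R = 86 − 5·127 − 2·134 − 1174 = -1991
Policy A (T + 9):
  T = 127 + 9 = 136
  Q = 134
  M = 144 + 6·136 + 2·134 = 1228
  R = 86 − 5·136 − 2·134 − 1228 = -2090
Change in R: -2090 − (-1991) = -99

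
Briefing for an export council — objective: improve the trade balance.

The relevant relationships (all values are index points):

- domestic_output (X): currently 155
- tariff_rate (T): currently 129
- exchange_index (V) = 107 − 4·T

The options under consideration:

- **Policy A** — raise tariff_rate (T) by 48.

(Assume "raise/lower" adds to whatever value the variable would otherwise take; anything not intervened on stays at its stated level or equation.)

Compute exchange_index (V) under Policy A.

Policy A (T + 48):
  T = 129 + 48 = 177
  V = 107 − 4·177 = -601

-601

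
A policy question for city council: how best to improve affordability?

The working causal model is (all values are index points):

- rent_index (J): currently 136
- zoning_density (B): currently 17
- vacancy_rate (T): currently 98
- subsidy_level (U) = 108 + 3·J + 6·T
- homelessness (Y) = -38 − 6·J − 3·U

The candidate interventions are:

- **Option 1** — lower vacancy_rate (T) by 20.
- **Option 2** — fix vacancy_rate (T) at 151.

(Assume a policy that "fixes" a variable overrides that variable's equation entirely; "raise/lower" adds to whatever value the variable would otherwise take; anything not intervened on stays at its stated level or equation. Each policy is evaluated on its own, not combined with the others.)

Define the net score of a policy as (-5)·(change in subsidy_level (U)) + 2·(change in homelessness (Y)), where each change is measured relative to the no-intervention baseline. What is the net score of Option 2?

-3498

Baseline:
  J = 136
  T = 98
  U = 108 + 3·136 + 6·98 = 1104
  Y = -38 − 6·136 − 3·1104 = -4166
Option 2 (T := 151):
  J = 136
  T = 151
  U = 108 + 3·136 + 6·151 = 1422
  Y = -38 − 6·136 − 3·1422 = -5120
ΔU = 1422 − 1104 = 318; ΔY = -5120 − (-4166) = -954
Score = (-5)·318 + 2·(-954) = -3498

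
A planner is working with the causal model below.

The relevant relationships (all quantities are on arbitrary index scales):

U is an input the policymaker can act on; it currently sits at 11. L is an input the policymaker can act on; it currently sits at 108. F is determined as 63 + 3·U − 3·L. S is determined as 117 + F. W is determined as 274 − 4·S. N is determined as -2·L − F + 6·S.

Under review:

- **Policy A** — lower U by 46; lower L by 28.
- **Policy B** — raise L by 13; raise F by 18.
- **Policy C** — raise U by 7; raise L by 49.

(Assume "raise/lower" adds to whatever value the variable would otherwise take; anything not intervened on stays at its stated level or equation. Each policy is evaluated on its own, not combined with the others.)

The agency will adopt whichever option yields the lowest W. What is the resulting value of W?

802

Policy A (U − 46, L − 28):
  U = 11 − 46 = -35
  L = 108 − 28 = 80
  F = 63 + 3·(-35) − 3·80 = -282
  S = 117 + (-282) = -165
  W = 274 − 4·(-165) = 934
Policy B (L + 13, F + 18):
  U = 11
  L = 108 + 13 = 121
  F = 63 + 3·11 − 3·121 (+18 from intervention) = -249
  S = 117 + (-249) = -132
  W = 274 − 4·(-132) = 802
Policy C (U + 7, L + 49):
  U = 11 + 7 = 18
  L = 108 + 49 = 157
  F = 63 + 3·18 − 3·157 = -354
  S = 117 + (-354) = -237
  W = 274 − 4·(-237) = 1222
Comparing — Policy A: W=934, Policy B: W=802, Policy C: W=1222. Lowest is 802 (Policy B).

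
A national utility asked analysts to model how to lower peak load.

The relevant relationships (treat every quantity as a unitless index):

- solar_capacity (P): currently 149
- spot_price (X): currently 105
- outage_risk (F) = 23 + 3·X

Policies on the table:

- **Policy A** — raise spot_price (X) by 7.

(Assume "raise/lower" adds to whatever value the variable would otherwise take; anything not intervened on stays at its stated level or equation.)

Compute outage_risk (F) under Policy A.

359

Policy A (X + 7):
  X = 105 + 7 = 112
  F = 23 + 3·112 = 359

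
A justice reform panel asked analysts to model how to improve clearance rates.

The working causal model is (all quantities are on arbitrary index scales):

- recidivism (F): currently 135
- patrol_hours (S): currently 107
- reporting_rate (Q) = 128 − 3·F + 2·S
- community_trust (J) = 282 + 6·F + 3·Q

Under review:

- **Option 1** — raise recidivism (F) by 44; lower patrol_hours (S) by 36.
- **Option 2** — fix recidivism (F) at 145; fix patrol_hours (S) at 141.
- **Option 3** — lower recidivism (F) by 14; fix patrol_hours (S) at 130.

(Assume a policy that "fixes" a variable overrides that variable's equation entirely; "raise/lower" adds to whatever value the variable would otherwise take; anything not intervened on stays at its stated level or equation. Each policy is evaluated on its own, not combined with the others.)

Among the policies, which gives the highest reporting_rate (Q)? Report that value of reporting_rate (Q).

25

Option 1 (F + 44, S − 36):
  F = 135 + 44 = 179
  S = 107 − 36 = 71
  Q = 128 − 3·179 + 2·71 = -267
Option 2 (F := 145, S := 141):
  F = 145
  S = 141
  Q = 128 − 3·145 + 2·141 = -25
Option 3 (F − 14, S := 130):
  F = 135 − 14 = 121
  S = 130
  Q = 128 − 3·121 + 2·130 = 25
Comparing — Option 1: Q=-267, Option 2: Q=-25, Option 3: Q=25. Highest is 25 (Option 3).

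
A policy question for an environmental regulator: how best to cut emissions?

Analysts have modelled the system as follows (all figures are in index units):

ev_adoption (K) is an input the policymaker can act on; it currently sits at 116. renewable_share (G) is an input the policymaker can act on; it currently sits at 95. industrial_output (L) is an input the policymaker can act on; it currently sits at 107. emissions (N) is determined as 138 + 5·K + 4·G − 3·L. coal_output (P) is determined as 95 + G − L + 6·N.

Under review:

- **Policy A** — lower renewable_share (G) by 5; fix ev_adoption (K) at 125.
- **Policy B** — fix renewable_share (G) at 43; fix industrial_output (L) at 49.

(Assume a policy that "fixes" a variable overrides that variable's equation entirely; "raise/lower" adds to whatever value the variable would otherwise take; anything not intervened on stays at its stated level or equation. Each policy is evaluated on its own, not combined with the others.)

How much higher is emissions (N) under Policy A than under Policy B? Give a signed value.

Policy A (G − 5, K := 125):
  K = 125
  G = 95 − 5 = 90
  L = 107
  N = 138 + 5·125 + 4·90 − 3·107 = 802
Policy B (G := 43, L := 49):
  K = 116
  G = 43
  L = 49
  N = 138 + 5·116 + 4·43 − 3·49 = 743
N: 802 − 743 = 59

59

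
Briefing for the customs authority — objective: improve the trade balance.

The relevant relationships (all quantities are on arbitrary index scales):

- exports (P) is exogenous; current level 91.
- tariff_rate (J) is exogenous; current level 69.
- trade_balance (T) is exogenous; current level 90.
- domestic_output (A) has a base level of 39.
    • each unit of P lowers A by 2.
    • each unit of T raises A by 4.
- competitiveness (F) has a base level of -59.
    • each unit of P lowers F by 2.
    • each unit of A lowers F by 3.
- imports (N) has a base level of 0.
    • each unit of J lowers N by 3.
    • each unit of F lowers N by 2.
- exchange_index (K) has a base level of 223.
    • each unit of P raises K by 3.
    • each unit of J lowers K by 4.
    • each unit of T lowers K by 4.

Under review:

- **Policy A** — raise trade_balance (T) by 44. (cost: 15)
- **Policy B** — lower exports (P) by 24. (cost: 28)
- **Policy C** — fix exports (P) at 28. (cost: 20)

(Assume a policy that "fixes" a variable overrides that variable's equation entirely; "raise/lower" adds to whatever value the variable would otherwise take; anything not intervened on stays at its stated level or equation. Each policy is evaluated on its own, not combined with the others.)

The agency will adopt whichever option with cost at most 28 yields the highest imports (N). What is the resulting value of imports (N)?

Policy A (T + 44):
  P = 91
  J = 69
  T = 90 + 44 = 134
  A = 39 − 2·91 + 4·134 = 393
  F = -59 − 2·91 − 3·393 = -1420
  N = 0 − 3·69 − 2·(-1420) = 2633
Policy B (P − 24):
  P = 91 − 24 = 67
  J = 69
  T = 90
  A = 39 − 2·67 + 4·90 = 265
  F = -59 − 2·67 − 3·265 = -988
  N = 0 − 3·69 − 2·(-988) = 1769
Policy C (P := 28):
  P = 28
  J = 69
  T = 90
  A = 39 − 2·28 + 4·90 = 343
  F = -59 − 2·28 − 3·343 = -1144
  N = 0 − 3·69 − 2·(-1144) = 2081
Comparing — Policy A: N=2633, Policy B: N=1769, Policy C: N=2081. Highest is 2633 (Policy A).

2633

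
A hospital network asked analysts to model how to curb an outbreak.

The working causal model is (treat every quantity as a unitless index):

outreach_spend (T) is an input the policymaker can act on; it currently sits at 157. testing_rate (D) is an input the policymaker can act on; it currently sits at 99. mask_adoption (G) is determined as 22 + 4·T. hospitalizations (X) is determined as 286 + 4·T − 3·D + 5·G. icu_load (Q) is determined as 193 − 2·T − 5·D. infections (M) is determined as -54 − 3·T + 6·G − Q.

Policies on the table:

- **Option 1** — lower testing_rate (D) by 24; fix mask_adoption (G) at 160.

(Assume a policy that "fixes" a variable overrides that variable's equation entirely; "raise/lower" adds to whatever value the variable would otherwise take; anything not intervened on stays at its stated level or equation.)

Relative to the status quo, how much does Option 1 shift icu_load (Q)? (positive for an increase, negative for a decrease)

120

Baseline:
  T = 157
  D = 99
  Q = 193 − 2·157 − 5·99 = -616
Option 1 (D − 24, G := 160):
  T = 157
  D = 99 − 24 = 75
  Q = 193 − 2·157 − 5·75 = -496
Change in Q: -496 − (-616) = 120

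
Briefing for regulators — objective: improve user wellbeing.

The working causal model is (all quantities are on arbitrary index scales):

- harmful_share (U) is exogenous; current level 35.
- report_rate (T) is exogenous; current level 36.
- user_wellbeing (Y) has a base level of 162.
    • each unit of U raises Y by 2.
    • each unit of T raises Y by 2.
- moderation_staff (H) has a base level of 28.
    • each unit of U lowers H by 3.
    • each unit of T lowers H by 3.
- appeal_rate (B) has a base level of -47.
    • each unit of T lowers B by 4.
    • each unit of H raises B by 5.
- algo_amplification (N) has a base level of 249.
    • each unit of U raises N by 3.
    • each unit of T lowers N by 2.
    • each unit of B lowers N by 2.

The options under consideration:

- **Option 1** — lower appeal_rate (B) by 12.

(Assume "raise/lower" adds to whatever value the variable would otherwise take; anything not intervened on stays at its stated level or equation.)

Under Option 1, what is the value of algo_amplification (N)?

2538

Option 1 (B − 12):
  U = 35
  T = 36
  H = 28 − 3·35 − 3·36 = -185
  B = -47 − 4·36 + 5·(-185) (−12 from intervention) = -1128
  N = 249 + 3·35 − 2·36 − 2·(-1128) = 2538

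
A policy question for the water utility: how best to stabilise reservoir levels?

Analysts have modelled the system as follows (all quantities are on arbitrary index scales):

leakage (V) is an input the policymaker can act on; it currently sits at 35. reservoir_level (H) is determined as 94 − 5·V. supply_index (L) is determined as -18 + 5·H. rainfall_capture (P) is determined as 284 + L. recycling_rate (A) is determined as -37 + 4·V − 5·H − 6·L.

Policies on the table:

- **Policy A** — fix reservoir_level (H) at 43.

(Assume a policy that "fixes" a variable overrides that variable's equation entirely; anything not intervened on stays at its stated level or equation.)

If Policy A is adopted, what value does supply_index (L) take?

197

Policy A (H := 43):
  V = 35
  H = 43
  L = -18 + 5·43 = 197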